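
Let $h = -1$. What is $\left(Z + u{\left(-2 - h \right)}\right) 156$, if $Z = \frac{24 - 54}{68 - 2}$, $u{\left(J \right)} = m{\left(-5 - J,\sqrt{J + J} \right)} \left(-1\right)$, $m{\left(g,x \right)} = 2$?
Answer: $- \frac{4212}{11} \approx -382.91$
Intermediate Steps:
$u{\left(J \right)} = -2$ ($u{\left(J \right)} = 2 \left(-1\right) = -2$)
$Z = - \frac{5}{11}$ ($Z = - \frac{30}{66} = \left(-30\right) \frac{1}{66} = - \frac{5}{11} \approx -0.45455$)
$\left(Z + u{\left(-2 - h \right)}\right) 156 = \left(- \frac{5}{11} - 2\right) 156 = \left(- \frac{27}{11}\right) 156 = - \frac{4212}{11}$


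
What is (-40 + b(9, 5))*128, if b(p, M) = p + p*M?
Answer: 1792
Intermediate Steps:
b(p, M) = p + M*p
(-40 + b(9, 5))*128 = (-40 + 9*(1 + 5))*128 = (-40 + 9*6)*128 = (-40 + 54)*128 = 14*128 = 1792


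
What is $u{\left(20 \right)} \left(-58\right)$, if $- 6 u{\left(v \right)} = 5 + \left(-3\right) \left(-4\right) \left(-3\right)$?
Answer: $- \frac{899}{3} \approx -299.67$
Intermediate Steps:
$u{\left(v \right)} = \frac{31}{6}$ ($u{\left(v \right)} = - \frac{5 + \left(-3\right) \left(-4\right) \left(-3\right)}{6} = - \frac{5 + 12 \left(-3\right)}{6} = - \frac{5 - 36}{6} = \left(- \frac{1}{6}\right) \left(-31\right) = \frac{31}{6}$)
$u{\left(20 \right)} \left(-58\right) = \frac{31}{6} \left(-58\right) = - \frac{899}{3}$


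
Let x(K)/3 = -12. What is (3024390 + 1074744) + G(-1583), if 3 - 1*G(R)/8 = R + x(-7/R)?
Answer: 4112110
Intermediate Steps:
x(K) = -36 (x(K) = 3*(-12) = -36)
G(R) = 312 - 8*R (G(R) = 24 - 8*(R - 36) = 24 - 8*(-36 + R) = 24 + (288 - 8*R) = 312 - 8*R)
(3024390 + 1074744) + G(-1583) = (3024390 + 1074744) + (312 - 8*(-1583)) = 4099134 + (312 + 12664) = 4099134 + 12976 = 4112110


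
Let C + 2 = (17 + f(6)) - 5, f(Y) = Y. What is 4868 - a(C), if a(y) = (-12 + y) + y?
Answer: 4848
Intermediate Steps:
C = 16 (C = -2 + ((17 + 6) - 5) = -2 + (23 - 5) = -2 + 18 = 16)
a(y) = -12 + 2*y
4868 - a(C) = 4868 - (-12 + 2*16) = 4868 - (-12 + 32) = 4868 - 1*20 = 4868 - 20 = 4848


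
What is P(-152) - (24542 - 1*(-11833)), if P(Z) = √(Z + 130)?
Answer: -36375 + I*√22 ≈ -36375.0 + 4.6904*I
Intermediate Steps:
P(Z) = √(130 + Z)
P(-152) - (24542 - 1*(-11833)) = √(130 - 152) - (24542 - 1*(-11833)) = √(-22) - (24542 + 11833) = I*√22 - 1*36375 = I*√22 - 36375 = -36375 + I*√22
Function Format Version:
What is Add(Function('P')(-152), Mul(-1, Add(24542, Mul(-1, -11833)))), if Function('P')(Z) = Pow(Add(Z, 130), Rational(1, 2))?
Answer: Add(-36375, Mul(I, Pow(22, Rational(1, 2)))) ≈ Add(-36375., Mul(4.6904, I))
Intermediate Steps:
Function('P')(Z) = Pow(Add(130, Z), Rational(1, 2))
Add(Function('P')(-152), Mul(-1, Add(24542, Mul(-1, -11833)))) = Add(Pow(Add(130, -152), Rational(1, 2)), Mul(-1, Add(24542, Mul(-1, -11833)))) = Add(Pow(-22, Rational(1, 2)), Mul(-1, Add(24542, 11833))) = Add(Mul(I, Pow(22, Rational(1, 2))), Mul(-1, 36375)) = Add(Mul(I, Pow(22, Rational(1, 2))), -36375) = Add(-36375, Mul(I, Pow(22, Rational(1, 2))))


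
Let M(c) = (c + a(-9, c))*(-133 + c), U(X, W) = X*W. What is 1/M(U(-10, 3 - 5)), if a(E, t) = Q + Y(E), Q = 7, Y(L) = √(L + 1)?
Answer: I/(113*(-27*I + 2*√2)) ≈ -0.0003242 + 3.3962e-5*I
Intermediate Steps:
Y(L) = √(1 + L)
a(E, t) = 7 + √(1 + E)
U(X, W) = W*X
M(c) = (-133 + c)*(7 + c + 2*I*√2) (M(c) = (c + (7 + √(1 - 9)))*(-133 + c) = (c + (7 + √(-8)))*(-133 + c) = (c + (7 + 2*I*√2))*(-133 + c) = (7 + c + 2*I*√2)*(-133 + c) = (-133 + c)*(7 + c + 2*I*√2))
1/M(U(-10, 3 - 5)) = 1/(-931 + ((3 - 5)*(-10))² - 126*(3 - 5)*(-10) - 266*I*√2 + 2*I*((3 - 5)*(-10))*√2) = 1/(-931 + (-2*(-10))² - (-252)*(-10) - 266*I*√2 + 2*I*(-2*(-10))*√2) = 1/(-931 + 20² - 126*20 - 266*I*√2 + 2*I*20*√2) = 1/(-931 + 400 - 2520 - 266*I*√2 + 40*I*√2) = 1/(-3051 - 226*I*√2)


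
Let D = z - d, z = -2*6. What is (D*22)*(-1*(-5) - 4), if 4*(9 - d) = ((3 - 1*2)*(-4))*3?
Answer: -528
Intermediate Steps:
d = 12 (d = 9 - (3 - 1*2)*(-4)*3/4 = 9 - (3 - 2)*(-4)*3/4 = 9 - 1*(-4)*3/4 = 9 - (-1)*3 = 9 - ¼*(-12) = 9 + 3 = 12)
z = -12
D = -24 (D = -12 - 1*12 = -12 - 12 = -24)
(D*22)*(-1*(-5) - 4) = (-24*22)*(-1*(-5) - 4) = -528*(5 - 4) = -528*1 = -528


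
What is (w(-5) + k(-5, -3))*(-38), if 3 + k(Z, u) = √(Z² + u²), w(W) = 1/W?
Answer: 608/5 - 38*√34 ≈ -99.976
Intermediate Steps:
k(Z, u) = -3 + √(Z² + u²)
(w(-5) + k(-5, -3))*(-38) = (1/(-5) + (-3 + √((-5)² + (-3)²)))*(-38) = (-⅕ + (-3 + √(25 + 9)))*(-38) = (-⅕ + (-3 + √34))*(-38) = (-16/5 + √34)*(-38) = 608/5 - 38*√34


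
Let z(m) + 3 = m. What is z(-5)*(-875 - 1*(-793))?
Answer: 656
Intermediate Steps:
z(m) = -3 + m
z(-5)*(-875 - 1*(-793)) = (-3 - 5)*(-875 - 1*(-793)) = -8*(-875 + 793) = -8*(-82) = 656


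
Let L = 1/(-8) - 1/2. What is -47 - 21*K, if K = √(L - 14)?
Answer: -47 - 63*I*√26/4 ≈ -47.0 - 80.31*I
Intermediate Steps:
L = -5/8 (L = 1*(-⅛) - 1*½ = -⅛ - ½ = -5/8 ≈ -0.62500)
K = 3*I*√26/4 (K = √(-5/8 - 14) = √(-117/8) = 3*I*√26/4 ≈ 3.8243*I)
-47 - 21*K = -47 - 63*I*√26/4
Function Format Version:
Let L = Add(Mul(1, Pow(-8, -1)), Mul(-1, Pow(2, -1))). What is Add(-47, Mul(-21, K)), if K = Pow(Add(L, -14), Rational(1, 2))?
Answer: Add(-47, Mul(Rational(-63, 4), I, Pow(26, Rational(1, 2)))) ≈ Add(-47.000, Mul(-80.310, I))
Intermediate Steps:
L = Rational(-5, 8) (L = Add(Mul(1, Rational(-1, 8)), Mul(-1, Rational(1, 2))) = Add(Rational(-1, 8), Rational(-1, 2)) = Rational(-5, 8) ≈ -0.62500)
K = Mul(Rational(3, 4), I, Pow(26, Rational(1, 2))) (K = Pow(Add(Rational(-5, 8), -14), Rational(1, 2)) = Pow(Rational(-117, 8), Rational(1, 2)) = Mul(Rational(3, 4), I, Pow(26, Rational(1, 2))) ≈ Mul(3.8243, I))
Add(-47, Mul(-21, K)) = Add(-47, Mul(-21, Mul(Rational(3, 4), I, Pow(26, Rational(1, 2))))) = Add(-47, Mul(Rational(-63, 4), I, Pow(26, Rational(1, 2))))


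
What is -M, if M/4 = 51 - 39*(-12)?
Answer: -2076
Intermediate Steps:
M = 2076 (M = 4*(51 - 39*(-12)) = 4*(51 + 468) = 4*519 = 2076)
-M = -1*2076 = -2076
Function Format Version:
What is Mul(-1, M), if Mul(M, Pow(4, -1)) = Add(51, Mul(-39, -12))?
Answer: -2076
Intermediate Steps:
M = 2076 (M = Mul(4, Add(51, Mul(-39, -12))) = Mul(4, Add(51, 468)) = Mul(4, 519) = 2076)
Mul(-1, M) = Mul(-1, 2076) = -2076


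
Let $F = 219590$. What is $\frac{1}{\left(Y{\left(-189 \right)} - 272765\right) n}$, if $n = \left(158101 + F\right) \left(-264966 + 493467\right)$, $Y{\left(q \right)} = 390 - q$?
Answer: $- \frac{1}{23490406079393526} \approx -4.2571 \cdot 10^{-17}$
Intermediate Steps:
$n = 86302771191$ ($n = \left(158101 + 219590\right) \left(-264966 + 493467\right) = 377691 \cdot 228501 = 86302771191$)
$\frac{1}{\left(Y{\left(-189 \right)} - 272765\right) n} = \frac{1}{\left(\left(390 - -189\right) - 272765\right) 86302771191} = \frac{1}{\left(390 + 189\right) - 272765} \cdot \frac{1}{86302771191} = \frac{1}{579 - 272765} \cdot \frac{1}{86302771191} = \frac{1}{-272186} \cdot \frac{1}{86302771191} = \left(- \frac{1}{272186}\right) \frac{1}{86302771191} = - \frac{1}{23490406079393526}$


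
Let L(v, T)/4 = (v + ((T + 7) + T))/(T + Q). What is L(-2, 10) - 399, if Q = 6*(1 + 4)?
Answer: -793/2 ≈ -396.50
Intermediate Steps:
Q = 30 (Q = 6*5 = 30)
L(v, T) = 4*(7 + v + 2*T)/(30 + T) (L(v, T) = 4*((v + ((T + 7) + T))/(T + 30)) = 4*((v + ((7 + T) + T))/(30 + T)) = 4*((v + (7 + 2*T))/(30 + T)) = 4*((7 + v + 2*T)/(30 + T)) = 4*(7 + v + 2*T)/(30 + T))
L(-2, 10) - 399 = 4*(7 - 2 + 2*10)/(30 + 10) - 399 = 4*(7 - 2 + 20)/40 - 399 = 4*(1/40)*25 - 399 = 5/2 - 399 = -793/2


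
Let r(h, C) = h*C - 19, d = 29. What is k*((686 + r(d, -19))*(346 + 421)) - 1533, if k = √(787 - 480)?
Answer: -1533 + 88972*√307 ≈ 1.5574e+6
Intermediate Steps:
r(h, C) = -19 + C*h (r(h, C) = C*h - 19 = -19 + C*h)
k = √307 ≈ 17.521
k*((686 + r(d, -19))*(346 + 421)) - 1533 = √307*((686 + (-19 - 19*29))*(346 + 421)) - 1533 = √307*((686 + (-19 - 551))*767) - 1533 = √307*((686 - 570)*767) - 1533 = √307*(116*767) - 1533 = √307*88972 - 1533 = 88972*√307 - 1533 = -1533 + 88972*√307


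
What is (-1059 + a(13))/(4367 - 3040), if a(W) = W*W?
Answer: -890/1327 ≈ -0.67069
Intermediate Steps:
a(W) = W**2
(-1059 + a(13))/(4367 - 3040) = (-1059 + 13**2)/(4367 - 3040) = (-1059 + 169)/1327 = -890*1/1327 = -890/1327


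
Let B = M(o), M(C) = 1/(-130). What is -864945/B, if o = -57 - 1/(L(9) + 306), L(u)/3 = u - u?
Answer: 112442850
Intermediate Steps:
L(u) = 0 (L(u) = 3*(u - u) = 3*0 = 0)
o = -17443/306 (o = -57 - 1/(0 + 306) = -57 - 1/306 = -17443/306 ≈ -57.003)
M(C) = -1/130
B = -1/130 ≈ -0.0076923
-864945/B = -864945/(-1/130) = -864945*(-130) = 112442850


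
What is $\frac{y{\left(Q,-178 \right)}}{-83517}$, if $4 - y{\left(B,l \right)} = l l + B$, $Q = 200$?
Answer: $\frac{31880}{83517} \approx 0.38172$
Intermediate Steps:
$y{\left(B,l \right)} = 4 - B - l^{2}$ ($y{\left(B,l \right)} = 4 - \left(l l + B\right) = 4 - \left(l^{2} + B\right) = 4 - \left(B + l^{2}\right) = 4 - B - l^{2}$)
$\frac{y{\left(Q,-178 \right)}}{-83517} = \frac{4 - 200 - \left(-178\right)^{2}}{-83517} = \left(4 - 200 - 31684\right) \left(- \frac{1}{83517}\right) = \left(-31880\right) \left(- \frac{1}{83517}\right) = \frac{31880}{83517}$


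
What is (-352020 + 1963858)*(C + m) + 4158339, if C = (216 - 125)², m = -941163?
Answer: -1503650498777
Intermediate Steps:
C = 8281 (C = 91² = 8281)
(-352020 + 1963858)*(C + m) + 4158339 = (-352020 + 1963858)*(8281 - 941163) + 4158339 = 1611838*(-932882) + 4158339 = -1503654657116 + 4158339 = -1503650498777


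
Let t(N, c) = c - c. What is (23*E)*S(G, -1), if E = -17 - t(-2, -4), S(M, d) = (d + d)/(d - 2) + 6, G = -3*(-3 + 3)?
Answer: -7820/3 ≈ -2606.7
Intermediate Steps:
t(N, c) = 0
G = 0 (G = -3*0 = 0)
S(M, d) = 6 + 2*d/(-2 + d) (S(M, d) = (2*d)/(-2 + d) + 6 = 2*d/(-2 + d) + 6 = 6 + 2*d/(-2 + d))
E = -17 (E = -17 - 1*0 = -17 + 0 = -17)
(23*E)*S(G, -1) = (23*(-17))*(4*(-3 + 2*(-1))/(-2 - 1)) = -1564*(-3 - 2)/(-3) = -1564*(-1)*(-5)/3 = -391*20/3 = -7820/3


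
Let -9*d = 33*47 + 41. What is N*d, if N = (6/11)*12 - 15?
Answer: 49352/33 ≈ 1495.5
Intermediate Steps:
N = -93/11 (N = (6*(1/11))*12 - 15 = (6/11)*12 - 15 = 72/11 - 15 = -93/11 ≈ -8.4545)
d = -1592/9 (d = -(33*47 + 41)/9 = -(1551 + 41)/9 = -⅑*1592 = -1592/9 ≈ -176.89)
N*d = -93/11*(-1592/9) = 49352/33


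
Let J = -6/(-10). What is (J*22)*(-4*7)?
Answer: -1848/5 ≈ -369.60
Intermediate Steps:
J = ⅗ (J = -6*(-⅒) = ⅗ ≈ 0.60000)
(J*22)*(-4*7) = ((⅗)*22)*(-4*7) = (66/5)*(-28) = -1848/5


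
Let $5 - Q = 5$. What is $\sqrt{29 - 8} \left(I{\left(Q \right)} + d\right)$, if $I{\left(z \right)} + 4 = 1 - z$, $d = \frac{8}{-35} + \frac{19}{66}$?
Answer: $- \frac{6793 \sqrt{21}}{2310} \approx -13.476$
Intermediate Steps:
$Q = 0$ ($Q = 5 - 5 = 0$)
$d = \frac{137}{2310}$ ($d = 8 \left(- \frac{1}{35}\right) + 19 \cdot \frac{1}{66} = - \frac{8}{35} + \frac{19}{66} = \frac{137}{2310} \approx 0.059307$)
$I{\left(z \right)} = -3 - z$ ($I{\left(z \right)} = -4 - \left(-1 + z\right) = -3 - z$)
$\sqrt{29 - 8} \left(I{\left(Q \right)} + d\right) = \sqrt{29 - 8} \left(\left(-3 - 0\right) + \frac{137}{2310}\right) = \sqrt{21} \left(\left(-3 + 0\right) + \frac{137}{2310}\right) = \sqrt{21} \left(-3 + \frac{137}{2310}\right) = \sqrt{21} \left(- \frac{6793}{2310}\right) = - \frac{6793 \sqrt{21}}{2310}$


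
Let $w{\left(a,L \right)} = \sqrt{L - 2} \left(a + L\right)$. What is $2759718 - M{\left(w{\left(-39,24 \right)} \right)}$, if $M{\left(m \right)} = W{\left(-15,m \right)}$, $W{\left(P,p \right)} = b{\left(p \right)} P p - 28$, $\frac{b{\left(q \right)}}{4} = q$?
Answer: $3056746$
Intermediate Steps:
$b{\left(q \right)} = 4 q$
$w{\left(a,L \right)} = \sqrt{-2 + L} \left(L + a\right)$
$W{\left(P,p \right)} = -28 + 4 P p^{2}$ ($W{\left(P,p \right)} = 4 p P p - 28 = 4 P p p - 28 = 4 P p^{2} - 28 = -28 + 4 P p^{2}$)
$M{\left(m \right)} = -28 - 60 m^{2}$ ($M{\left(m \right)} = -28 + 4 \left(-15\right) m^{2} = -28 - 60 m^{2}$)
$2759718 - M{\left(w{\left(-39,24 \right)} \right)} = 2759718 - \left(-28 - 60 \left(\sqrt{-2 + 24} \left(24 - 39\right)\right)^{2}\right) = 2759718 - \left(-28 - 60 \left(\sqrt{22} \left(-15\right)\right)^{2}\right) = 2759718 - \left(-28 - 60 \left(- 15 \sqrt{22}\right)^{2}\right) = 2759718 - \left(-28 - 297000\right) = 2759718 - -297028 = 2759718 + 297028 = 3056746$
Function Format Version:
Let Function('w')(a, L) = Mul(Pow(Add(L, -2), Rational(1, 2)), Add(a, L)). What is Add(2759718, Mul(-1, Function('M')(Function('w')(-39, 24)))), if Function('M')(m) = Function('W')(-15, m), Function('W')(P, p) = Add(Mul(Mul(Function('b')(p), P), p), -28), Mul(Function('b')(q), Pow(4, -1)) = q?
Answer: 3056746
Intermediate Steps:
Function('b')(q) = Mul(4, q)
Function('w')(a, L) = Mul(Pow(Add(-2, L), Rational(1, 2)), Add(L, a))
Function('W')(P, p) = Add(-28, Mul(4, P, Pow(p, 2))) (Function('W')(P, p) = Add(Mul(Mul(Mul(4, p), P), p), -28) = Add(Mul(Mul(4, P, p), p), -28) = Add(Mul(4, P, Pow(p, 2)), -28) = Add(-28, Mul(4, P, Pow(p, 2))))
Function('M')(m) = Add(-28, Mul(-60, Pow(m, 2))) (Function('M')(m) = Add(-28, Mul(4, -15, Pow(m, 2))) = Add(-28, Mul(-60, Pow(m, 2))))
Add(2759718, Mul(-1, Function('M')(Function('w')(-39, 24)))) = Add(2759718, Mul(-1, Add(-28, Mul(-60, Pow(Mul(Pow(Add(-2, 24), Rational(1, 2)), Add(24, -39)), 2))))) = Add(2759718, Mul(-1, Add(-28, Mul(-60, Pow(Mul(Pow(22, Rational(1, 2)), -15), 2))))) = Add(2759718, Mul(-1, Add(-28, Mul(-60, Pow(Mul(-15, Pow(22, Rational(1, 2))), 2))))) = Add(2759718, Mul(-1, Add(-28, Mul(-60, 4950)))) = Add(2759718, Mul(-1, Add(-28, -297000))) = Add(2759718, Mul(-1, -297028)) = Add(2759718, 297028) = 3056746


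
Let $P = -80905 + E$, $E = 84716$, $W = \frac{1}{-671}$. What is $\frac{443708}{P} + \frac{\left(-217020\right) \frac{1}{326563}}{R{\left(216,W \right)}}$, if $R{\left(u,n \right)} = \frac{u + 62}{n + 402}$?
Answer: $\frac{13403002548756466}{116076217147517} \approx 115.47$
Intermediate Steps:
$W = - \frac{1}{671} \approx -0.0014903$
$P = 3811$ ($P = -80905 + 84716 = 3811$)
$R{\left(u,n \right)} = \frac{62 + u}{402 + n}$
$\frac{443708}{P} + \frac{\left(-217020\right) \frac{1}{326563}}{R{\left(216,W \right)}} = \frac{443708}{3811} + \frac{\left(-217020\right) \frac{1}{326563}}{\frac{1}{402 - \frac{1}{671}} \left(62 + 216\right)} = 443708 \cdot \frac{1}{3811} + \frac{\left(-217020\right) \frac{1}{326563}}{\frac{1}{\frac{269741}{671}} \cdot 278} = \frac{443708}{3811} - \frac{217020}{326563 \cdot \frac{671}{269741} \cdot 278} = \frac{443708}{3811} - \frac{217020}{326563 \cdot \frac{186538}{269741}} = \frac{443708}{3811} - \frac{29269595910}{30458204447} = \frac{13403002548756466}{116076217147517}$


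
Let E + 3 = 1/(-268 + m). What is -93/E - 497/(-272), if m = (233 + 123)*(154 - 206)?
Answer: 503060357/15324752 ≈ 32.827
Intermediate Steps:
m = -18512 (m = 356*(-52) = -18512)
E = -56341/18780 (E = -3 + 1/(-268 - 18512) = -3 + 1/(-18780) = -3 - 1/18780 = -56341/18780 ≈ -3.0001)
-93/E - 497/(-272) = -93/(-56341/18780) - 497/(-272) = -93*(-18780/56341) - 497*(-1/272) = 1746540/56341 + 497/272 = 503060357/15324752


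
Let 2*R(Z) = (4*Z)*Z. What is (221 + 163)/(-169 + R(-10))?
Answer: 384/31 ≈ 12.387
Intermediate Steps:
R(Z) = 2*Z² (R(Z) = ((4*Z)*Z)/2 = (4*Z²)/2 = 2*Z²)
(221 + 163)/(-169 + R(-10)) = (221 + 163)/(-169 + 2*(-10)²) = 384/(-169 + 2*100) = 384/(-169 + 200) = 384/31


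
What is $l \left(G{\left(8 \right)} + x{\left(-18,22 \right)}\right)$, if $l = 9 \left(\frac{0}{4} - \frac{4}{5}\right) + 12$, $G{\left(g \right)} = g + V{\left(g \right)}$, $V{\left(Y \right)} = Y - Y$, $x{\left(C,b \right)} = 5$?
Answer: $\frac{312}{5} \approx 62.4$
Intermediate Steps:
$V{\left(Y \right)} = 0$
$G{\left(g \right)} = g$ ($G{\left(g \right)} = g + 0 = g$)
$l = \frac{24}{5}$ ($l = 9 \left(0 \cdot \frac{1}{4} - \frac{4}{5}\right) + 12 = 9 \left(0 - \frac{4}{5}\right) + 12 = 9 \left(- \frac{4}{5}\right) + 12 = - \frac{36}{5} + 12 = \frac{24}{5} \approx 4.8$)
$l \left(G{\left(8 \right)} + x{\left(-18,22 \right)}\right) = \frac{24 \left(8 + 5\right)}{5} = \frac{24}{5} \cdot 13 = \frac{312}{5}$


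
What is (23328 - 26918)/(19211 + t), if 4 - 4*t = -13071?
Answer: -14360/89919 ≈ -0.15970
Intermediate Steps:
t = 13075/4 (t = 1 - ¼*(-13071) = 1 + 13071/4 = 13075/4 ≈ 3268.8)
(23328 - 26918)/(19211 + t) = (23328 - 26918)/(19211 + 13075/4) = -3590/89919/4 = -3590*4/89919 = -14360/89919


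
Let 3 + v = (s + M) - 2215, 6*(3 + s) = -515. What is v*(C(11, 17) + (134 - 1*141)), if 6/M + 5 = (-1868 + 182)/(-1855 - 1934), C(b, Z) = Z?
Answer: -398363705/17259 ≈ -23082.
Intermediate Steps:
s = -533/6 (s = -3 + (1/6)*(-515) = -3 - 515/6 = -533/6 ≈ -88.833)
M = -7578/5753 (M = 6/(-5 + (-1868 + 182)/(-1855 - 1934)) = 6/(-5 - 1686/(-3789)) = 6/(-5 - 1686*(-1/3789)) = 6/(-5 + 562/1263) = 6/(-5753/1263) = 6*(-1263/5753) = -7578/5753 ≈ -1.3172)
v = -79672741/34518 (v = -3 + ((-533/6 - 7578/5753) - 2215) = -3 + (-3111817/34518 - 2215) = -3 - 79569187/34518 = -79672741/34518 ≈ -2308.1)
v*(C(11, 17) + (134 - 1*141)) = -79672741*(17 + (134 - 1*141))/34518 = -79672741*(17 + (134 - 141))/34518 = -79672741*(17 - 7)/34518 = -79672741/34518*10 = -398363705/17259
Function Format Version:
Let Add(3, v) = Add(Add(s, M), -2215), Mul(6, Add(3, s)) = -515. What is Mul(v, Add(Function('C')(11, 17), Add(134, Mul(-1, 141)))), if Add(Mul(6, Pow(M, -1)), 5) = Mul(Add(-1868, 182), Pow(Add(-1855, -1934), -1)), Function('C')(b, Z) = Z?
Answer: Rational(-398363705, 17259) ≈ -23082.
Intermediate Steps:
s = Rational(-533, 6) (s = Add(-3, Mul(Rational(1, 6), -515)) = Add(-3, Rational(-515, 6)) = Rational(-533, 6) ≈ -88.833)
M = Rational(-7578, 5753) (M = Mul(6, Pow(Add(-5, Mul(Add(-1868, 182), Pow(Add(-1855, -1934), -1))), -1)) = Mul(6, Pow(Add(-5, Mul(-1686, Pow(-3789, -1))), -1)) = Mul(6, Pow(Add(-5, Mul(-1686, Rational(-1, 3789))), -1)) = Mul(6, Pow(Add(-5, Rational(562, 1263)), -1)) = Mul(6, Pow(Rational(-5753, 1263), -1)) = Mul(6, Rational(-1263, 5753)) = Rational(-7578, 5753) ≈ -1.3172)
v = Rational(-79672741, 34518) (v = Add(-3, Add(Add(Rational(-533, 6), Rational(-7578, 5753)), -2215)) = Add(-3, Add(Rational(-3111817, 34518), -2215)) = Add(-3, Rational(-79569187, 34518)) = Rational(-79672741, 34518) ≈ -2308.1)
Mul(v, Add(Function('C')(11, 17), Add(134, Mul(-1, 141)))) = Mul(Rational(-79672741, 34518), Add(17, Add(134, Mul(-1, 141)))) = Mul(Rational(-79672741, 34518), Add(17, Add(134, -141))) = Mul(Rational(-79672741, 34518), Add(17, -7)) = Mul(Rational(-79672741, 34518), 10) = Rational(-398363705, 17259)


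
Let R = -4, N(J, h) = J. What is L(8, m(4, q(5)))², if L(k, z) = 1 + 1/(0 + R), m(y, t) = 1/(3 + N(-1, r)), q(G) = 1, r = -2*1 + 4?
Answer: 9/16 ≈ 0.56250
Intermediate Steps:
r = 2 (r = -2 + 4 = 2)
m(y, t) = ½ (m(y, t) = 1/(3 - 1) = 1/2 = ½)
L(k, z) = ¾ (L(k, z) = 1 + 1/(0 - 4) = 1 + 1/(-4) = 1 - ¼ = ¾)
L(8, m(4, q(5)))² = (¾)² = 9/16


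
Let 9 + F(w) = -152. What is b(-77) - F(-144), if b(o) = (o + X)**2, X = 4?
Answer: 5490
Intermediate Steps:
b(o) = (4 + o)**2 (b(o) = (o + 4)**2 = (4 + o)**2)
F(w) = -161 (F(w) = -9 - 152 = -161)
b(-77) - F(-144) = (4 - 77)**2 - 1*(-161) = (-73)**2 + 161 = 5329 + 161 = 5490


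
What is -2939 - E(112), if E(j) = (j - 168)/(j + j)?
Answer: -11755/4 ≈ -2938.8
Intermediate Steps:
E(j) = (-168 + j)/(2*j) (E(j) = (-168 + j)/((2*j)) = (-168 + j)*(1/(2*j)) = (-168 + j)/(2*j))
-2939 - E(112) = -2939 - (-168 + 112)/(2*112) = -2939 - (-56)/(2*112) = -2939 - 1*(-¼) = -2939 + ¼ = -11755/4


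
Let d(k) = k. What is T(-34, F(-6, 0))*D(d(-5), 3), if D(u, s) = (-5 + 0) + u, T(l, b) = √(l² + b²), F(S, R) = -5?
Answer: -10*√1181 ≈ -343.66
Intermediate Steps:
T(l, b) = √(b² + l²)
D(u, s) = -5 + u
T(-34, F(-6, 0))*D(d(-5), 3) = √((-5)² + (-34)²)*(-5 - 5) = √(25 + 1156)*(-10) = √1181*(-10) = -10*√1181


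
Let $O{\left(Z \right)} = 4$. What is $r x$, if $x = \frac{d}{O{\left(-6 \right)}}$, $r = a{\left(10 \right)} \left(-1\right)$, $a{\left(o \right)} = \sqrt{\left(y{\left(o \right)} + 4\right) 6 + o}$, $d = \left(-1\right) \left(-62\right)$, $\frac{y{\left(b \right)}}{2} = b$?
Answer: $- \frac{31 \sqrt{154}}{2} \approx -192.35$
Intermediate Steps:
$y{\left(b \right)} = 2 b$
$d = 62$
$a{\left(o \right)} = \sqrt{24 + 13 o}$ ($a{\left(o \right)} = \sqrt{\left(2 o + 4\right) 6 + o} = \sqrt{\left(4 + 2 o\right) 6 + o} = \sqrt{\left(24 + 12 o\right) + o} = \sqrt{24 + 13 o}$)
$r = - \sqrt{154}$ ($r = \sqrt{24 + 13 \cdot 10} \left(-1\right) = \sqrt{24 + 130} \left(-1\right) = \sqrt{154} \left(-1\right) = - \sqrt{154} \approx -12.41$)
$x = \frac{31}{2}$ ($x = \frac{62}{4} = 62 \cdot \frac{1}{4} = \frac{31}{2} \approx 15.5$)
$r x = - \sqrt{154} \cdot \frac{31}{2} = - \frac{31 \sqrt{154}}{2}$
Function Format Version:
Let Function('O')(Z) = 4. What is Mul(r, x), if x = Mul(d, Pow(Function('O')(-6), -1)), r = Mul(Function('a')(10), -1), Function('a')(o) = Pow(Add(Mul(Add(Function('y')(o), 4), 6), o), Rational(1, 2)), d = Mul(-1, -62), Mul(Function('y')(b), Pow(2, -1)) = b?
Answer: Mul(Rational(-31, 2), Pow(154, Rational(1, 2))) ≈ -192.35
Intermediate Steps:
Function('y')(b) = Mul(2, b)
d = 62
Function('a')(o) = Pow(Add(24, Mul(13, o)), Rational(1, 2)) (Function('a')(o) = Pow(Add(Mul(Add(Mul(2, o), 4), 6), o), Rational(1, 2)) = Pow(Add(Mul(Add(4, Mul(2, o)), 6), o), Rational(1, 2)) = Pow(Add(Add(24, Mul(12, o)), o), Rational(1, 2)) = Pow(Add(24, Mul(13, o)), Rational(1, 2)))
r = Mul(-1, Pow(154, Rational(1, 2))) (r = Mul(Pow(Add(24, Mul(13, 10)), Rational(1, 2)), -1) = Mul(Pow(Add(24, 130), Rational(1, 2)), -1) = Mul(Pow(154, Rational(1, 2)), -1) = Mul(-1, Pow(154, Rational(1, 2))) ≈ -12.410)
x = Rational(31, 2) (x = Mul(62, Pow(4, -1)) = Mul(62, Rational(1, 4)) = Rational(31, 2) ≈ 15.500)
Mul(r, x) = Mul(Mul(-1, Pow(154, Rational(1, 2))), Rational(31, 2)) = Mul(Rational(-31, 2), Pow(154, Rational(1, 2)))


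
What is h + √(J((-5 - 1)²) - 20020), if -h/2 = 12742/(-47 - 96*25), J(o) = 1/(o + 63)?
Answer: 25484/2447 + I*√21801769/33 ≈ 10.414 + 141.49*I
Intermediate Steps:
J(o) = 1/(63 + o)
h = 25484/2447 (h = -25484/(-47 - 96*25) = -25484/(-47 - 2400) = -25484/(-2447) = -25484*(-1)/2447 = -2*(-12742/2447) = 25484/2447 ≈ 10.414)
h + √(J((-5 - 1)²) - 20020) = 25484/2447 + √(1/(63 + (-5 - 1)²) - 20020) = 25484/2447 + √(1/(63 + (-6)²) - 20020) = 25484/2447 + √(1/(63 + 36) - 20020) = 25484/2447 + √(1/99 - 20020) = 25484/2447 + √(-1981979/99) = 25484/2447 + I*√21801769/33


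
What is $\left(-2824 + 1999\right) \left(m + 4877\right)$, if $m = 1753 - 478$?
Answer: $-5075400$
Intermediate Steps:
$m = 1275$
$\left(-2824 + 1999\right) \left(m + 4877\right) = \left(-2824 + 1999\right) \left(1275 + 4877\right) = \left(-825\right) 6152 = -5075400$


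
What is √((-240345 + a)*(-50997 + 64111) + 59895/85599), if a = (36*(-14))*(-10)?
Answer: I*√279137830121696465/9511 ≈ 55550.0*I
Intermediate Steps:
a = 5040 (a = -504*(-10) = 5040)
√((-240345 + a)*(-50997 + 64111) + 59895/85599) = √((-240345 + 5040)*(-50997 + 64111) + 59895/85599) = √(-235305*13114 + 59895*(1/85599)) = √(-3085789770 + 6655/9511) = √(-29348946495815/9511) = I*√279137830121696465/9511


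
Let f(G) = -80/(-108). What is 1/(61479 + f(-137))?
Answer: 27/1659953 ≈ 1.6266e-5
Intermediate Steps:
f(G) = 20/27 (f(G) = -80*(-1/108) = 20/27)
1/(61479 + f(-137)) = 1/(61479 + 20/27) = 1/(1659953/27) = 27/1659953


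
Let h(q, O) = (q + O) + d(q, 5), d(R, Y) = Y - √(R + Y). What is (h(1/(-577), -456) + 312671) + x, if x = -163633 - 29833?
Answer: 68521057/577 - 2*√416017/577 ≈ 1.1875e+5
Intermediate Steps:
h(q, O) = 5 + O + q - √(5 + q) (h(q, O) = (q + O) + (5 - √(q + 5)) = (O + q) + (5 - √(5 + q)) = 5 + O + q - √(5 + q))
x = -193466
(h(1/(-577), -456) + 312671) + x = ((5 - 456 + 1/(-577) - √(5 + 1/(-577))) + 312671) - 193466 = ((5 - 456 - 1/577 - √(5 - 1/577)) + 312671) - 193466 = ((5 - 456 - 1/577 - √(2884/577)) + 312671) - 193466 = ((5 - 456 - 1/577 - 2*√416017/577) + 312671) - 193466 = ((-260228/577 - 2*√416017/577) + 312671) - 193466 = (180150939/577 - 2*√416017/577) - 193466 = 68521057/577 - 2*√416017/577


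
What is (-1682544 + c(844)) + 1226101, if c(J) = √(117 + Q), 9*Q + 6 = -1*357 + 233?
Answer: -456443 + √923/3 ≈ -4.5643e+5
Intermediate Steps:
Q = -130/9 (Q = -⅔ + (-1*357 + 233)/9 = -⅔ + (-357 + 233)/9 = -⅔ + (⅑)*(-124) = -⅔ - 124/9 = -130/9 ≈ -14.444)
c(J) = √923/3 (c(J) = √(117 - 130/9) = √(923/9) = √923/3)
(-1682544 + c(844)) + 1226101 = (-1682544 + √923/3) + 1226101 = -456443 + √923/3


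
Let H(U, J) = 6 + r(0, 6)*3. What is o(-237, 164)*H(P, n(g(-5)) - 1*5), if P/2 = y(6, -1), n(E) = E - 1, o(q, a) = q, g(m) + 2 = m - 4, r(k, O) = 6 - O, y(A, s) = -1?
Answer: -1422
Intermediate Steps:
g(m) = -6 + m (g(m) = -2 + (m - 4) = -2 + (-4 + m) = -6 + m)
n(E) = -1 + E
P = -2 (P = 2*(-1) = -2)
H(U, J) = 6 (H(U, J) = 6 + (6 - 1*6)*3 = 6 + (6 - 6)*3 = 6 + 0*3 = 6 + 0 = 6)
o(-237, 164)*H(P, n(g(-5)) - 1*5) = -237*6 = -1422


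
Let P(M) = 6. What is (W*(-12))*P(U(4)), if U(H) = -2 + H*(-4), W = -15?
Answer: 1080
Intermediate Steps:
U(H) = -2 - 4*H
(W*(-12))*P(U(4)) = -15*(-12)*6 = 180*6 = 1080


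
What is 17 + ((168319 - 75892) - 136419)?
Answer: -43975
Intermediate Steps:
17 + ((168319 - 75892) - 136419) = 17 + (92427 - 136419) = 17 - 43992 = -43975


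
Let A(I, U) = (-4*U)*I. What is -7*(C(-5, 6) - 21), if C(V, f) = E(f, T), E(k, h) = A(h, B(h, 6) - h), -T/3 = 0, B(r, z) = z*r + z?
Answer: 147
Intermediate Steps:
B(r, z) = z + r*z (B(r, z) = r*z + z = z + r*z)
T = 0 (T = -3*0 = 0)
A(I, U) = -4*I*U
E(k, h) = -4*h*(6 + 5*h) (E(k, h) = -4*h*(6*(1 + h) - h) = -4*h*((6 + 6*h) - h) = -4*h*(6 + 5*h))
C(V, f) = 0 (C(V, f) = 4*0*(-6 - 5*0) = 4*0*(-6 + 0) = 4*0*(-6) = 0)
-7*(C(-5, 6) - 21) = -7*(0 - 21) = -7*(-21) = 147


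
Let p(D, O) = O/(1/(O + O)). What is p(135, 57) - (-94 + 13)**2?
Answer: -63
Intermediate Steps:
p(D, O) = 2*O**2 (p(D, O) = O/(1/(2*O)) = O/((1/(2*O))) = O*(2*O) = 2*O**2)
p(135, 57) - (-94 + 13)**2 = 2*57**2 - (-94 + 13)**2 = 2*3249 - 1*(-81)**2 = 6498 - 1*6561 = 6498 - 6561 = -63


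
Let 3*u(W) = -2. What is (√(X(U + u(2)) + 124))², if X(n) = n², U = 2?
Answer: 1132/9 ≈ 125.78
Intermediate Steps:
u(W) = -⅔ (u(W) = (⅓)*(-2) = -⅔)
(√(X(U + u(2)) + 124))² = (√((2 - ⅔)² + 124))² = (√((4/3)² + 124))² = (√(16/9 + 124))² = (√(1132/9))² = (2*√283/3)² = 1132/9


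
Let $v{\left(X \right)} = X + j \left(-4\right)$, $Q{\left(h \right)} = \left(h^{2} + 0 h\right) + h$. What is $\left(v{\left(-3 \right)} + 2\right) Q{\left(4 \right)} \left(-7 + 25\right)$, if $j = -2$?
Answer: $2520$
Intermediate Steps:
$Q{\left(h \right)} = h + h^{2}$ ($Q{\left(h \right)} = \left(h^{2} + 0\right) + h = h^{2} + h = h + h^{2}$)
$v{\left(X \right)} = 8 + X$ ($v{\left(X \right)} = X - -8 = X + 8 = 8 + X$)
$\left(v{\left(-3 \right)} + 2\right) Q{\left(4 \right)} \left(-7 + 25\right) = \left(\left(8 - 3\right) + 2\right) 4 \left(1 + 4\right) \left(-7 + 25\right) = \left(5 + 2\right) 4 \cdot 5 \cdot 18 = 7 \cdot 20 \cdot 18 = 140 \cdot 18 = 2520$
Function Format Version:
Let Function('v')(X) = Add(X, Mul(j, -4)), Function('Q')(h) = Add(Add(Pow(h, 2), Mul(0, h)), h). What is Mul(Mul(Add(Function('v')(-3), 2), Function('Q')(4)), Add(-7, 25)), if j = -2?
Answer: 2520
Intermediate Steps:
Function('Q')(h) = Add(h, Pow(h, 2)) (Function('Q')(h) = Add(Add(Pow(h, 2), 0), h) = Add(Pow(h, 2), h) = Add(h, Pow(h, 2)))
Function('v')(X) = Add(8, X) (Function('v')(X) = Add(X, Mul(-2, -4)) = Add(X, 8) = Add(8, X))
Mul(Mul(Add(Function('v')(-3), 2), Function('Q')(4)), Add(-7, 25)) = Mul(Mul(Add(Add(8, -3), 2), Mul(4, Add(1, 4))), Add(-7, 25)) = Mul(Mul(Add(5, 2), Mul(4, 5)), 18) = Mul(Mul(7, 20), 18) = Mul(140, 18) = 2520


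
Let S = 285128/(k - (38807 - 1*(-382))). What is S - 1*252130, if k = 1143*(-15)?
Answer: -7101888274/28167 ≈ -2.5214e+5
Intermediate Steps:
k = -17145
S = -142564/28167 (S = 285128/(-17145 - (38807 - 1*(-382))) = 285128/(-17145 - (38807 + 382)) = 285128/(-17145 - 1*39189) = 285128/(-17145 - 39189) = 285128/(-56334) = 285128*(-1/56334) = -142564/28167 ≈ -5.0614)
S - 1*252130 = -142564/28167 - 1*252130 = -142564/28167 - 252130 = -7101888274/28167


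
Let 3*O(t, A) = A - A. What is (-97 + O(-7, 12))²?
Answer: 9409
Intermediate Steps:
O(t, A) = 0 (O(t, A) = (A - A)/3 = (⅓)*0 = 0)
(-97 + O(-7, 12))² = (-97 + 0)² = (-97)² = 9409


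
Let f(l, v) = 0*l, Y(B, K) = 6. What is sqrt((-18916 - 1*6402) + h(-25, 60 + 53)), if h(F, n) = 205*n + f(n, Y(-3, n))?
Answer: I*sqrt(2153) ≈ 46.4*I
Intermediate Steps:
f(l, v) = 0
h(F, n) = 205*n (h(F, n) = 205*n + 0 = 205*n)
sqrt((-18916 - 1*6402) + h(-25, 60 + 53)) = sqrt((-18916 - 1*6402) + 205*(60 + 53)) = sqrt((-18916 - 6402) + 205*113) = sqrt(-25318 + 23165) = sqrt(-2153) = I*sqrt(2153)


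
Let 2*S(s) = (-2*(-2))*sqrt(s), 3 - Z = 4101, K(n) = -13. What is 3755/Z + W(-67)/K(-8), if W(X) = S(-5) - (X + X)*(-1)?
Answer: 500317/53274 - 2*I*sqrt(5)/13 ≈ 9.3914 - 0.34401*I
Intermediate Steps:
Z = -4098 (Z = 3 - 1*4101 = 3 - 4101 = -4098)
S(s) = 2*sqrt(s) (S(s) = ((-2*(-2))*sqrt(s))/2 = (4*sqrt(s))/2 = 2*sqrt(s))
W(X) = 2*X + 2*I*sqrt(5) (W(X) = 2*sqrt(-5) - (X + X)*(-1) = 2*(I*sqrt(5)) - 2*X*(-1) = 2*I*sqrt(5) - (-2)*X = 2*I*sqrt(5) + 2*X = 2*X + 2*I*sqrt(5))
3755/Z + W(-67)/K(-8) = 3755/(-4098) + (2*(-67) + 2*I*sqrt(5))/(-13) = 3755*(-1/4098) + (-134 + 2*I*sqrt(5))*(-1/13) = -3755/4098 + (134/13 - 2*I*sqrt(5)/13) = 500317/53274 - 2*I*sqrt(5)/13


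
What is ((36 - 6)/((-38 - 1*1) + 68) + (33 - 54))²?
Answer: 335241/841 ≈ 398.62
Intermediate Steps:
((36 - 6)/((-38 - 1*1) + 68) + (33 - 54))² = (30/((-38 - 1) + 68) - 21)² = (30/(-39 + 68) - 21)² = (30/29 - 21)² = (-579/29)² = 335241/841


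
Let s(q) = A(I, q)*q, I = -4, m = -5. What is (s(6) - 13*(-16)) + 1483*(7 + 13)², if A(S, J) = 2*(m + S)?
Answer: 593300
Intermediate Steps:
A(S, J) = -10 + 2*S (A(S, J) = 2*(-5 + S) = -10 + 2*S)
s(q) = -18*q (s(q) = (-10 + 2*(-4))*q = (-10 - 8)*q = -18*q)
(s(6) - 13*(-16)) + 1483*(7 + 13)² = (-18*6 - 13*(-16)) + 1483*(7 + 13)² = (-108 + 208) + 1483*20² = 100 + 1483*400 = 100 + 593200 = 593300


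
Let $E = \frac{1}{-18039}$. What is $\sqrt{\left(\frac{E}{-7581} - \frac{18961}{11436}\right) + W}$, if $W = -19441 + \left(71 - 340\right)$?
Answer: $\frac{i \sqrt{8412034929242556484727}}{653264346} \approx 140.4 i$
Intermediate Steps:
$E = - \frac{1}{18039} \approx -5.5435 \cdot 10^{-5}$
$W = -19710$ ($W = -19441 + \left(71 - 340\right) = -19441 - 269 = -19710$)
$\sqrt{\left(\frac{E}{-7581} - \frac{18961}{11436}\right) + W} = \sqrt{\left(- \frac{1}{18039 \left(-7581\right)} - \frac{18961}{11436}\right) - 19710} = \sqrt{\left(\left(- \frac{1}{18039}\right) \left(- \frac{1}{7581}\right) - \frac{18961}{11436}\right) - 19710} = \sqrt{\left(\frac{1}{136753659} - \frac{18961}{11436}\right) - 19710} = \sqrt{- \frac{864328705621}{521304948108} - 19710} = \sqrt{- \frac{10275784855914301}{521304948108}} = \frac{i \sqrt{8412034929242556484727}}{653264346}$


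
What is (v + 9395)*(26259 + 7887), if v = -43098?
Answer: -1150822638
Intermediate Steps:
(v + 9395)*(26259 + 7887) = (-43098 + 9395)*(26259 + 7887) = -33703*34146 = -1150822638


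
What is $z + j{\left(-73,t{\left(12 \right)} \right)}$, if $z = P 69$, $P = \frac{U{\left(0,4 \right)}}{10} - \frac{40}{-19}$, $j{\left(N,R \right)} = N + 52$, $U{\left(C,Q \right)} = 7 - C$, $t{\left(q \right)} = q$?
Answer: $\frac{32787}{190} \approx 172.56$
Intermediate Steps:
$j{\left(N,R \right)} = 52 + N$
$P = \frac{533}{190}$ ($P = \frac{7 - 0}{10} - \frac{40}{-19} = \left(7 + 0\right) \frac{1}{10} - - \frac{40}{19} = 7 \cdot \frac{1}{10} + \frac{40}{19} = \frac{7}{10} + \frac{40}{19} = \frac{533}{190} \approx 2.8053$)
$z = \frac{36777}{190}$ ($z = \frac{533}{190} \cdot 69 = \frac{36777}{190} \approx 193.56$)
$z + j{\left(-73,t{\left(12 \right)} \right)} = \frac{36777}{190} + \left(52 - 73\right) = \frac{36777}{190} - 21 = \frac{32787}{190}$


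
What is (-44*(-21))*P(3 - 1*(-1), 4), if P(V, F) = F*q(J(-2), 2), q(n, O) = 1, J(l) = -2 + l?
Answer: 3696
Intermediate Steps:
P(V, F) = F (P(V, F) = F*1 = F)
(-44*(-21))*P(3 - 1*(-1), 4) = -44*(-21)*4 = 924*4 = 3696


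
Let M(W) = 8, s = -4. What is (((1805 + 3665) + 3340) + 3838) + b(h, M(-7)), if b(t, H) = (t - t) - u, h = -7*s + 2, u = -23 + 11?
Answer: 12660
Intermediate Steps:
u = -12
h = 30 (h = -7*(-4) + 2 = 28 + 2 = 30)
b(t, H) = 12 (b(t, H) = (t - t) - 1*(-12) = 0 + 12 = 12)
(((1805 + 3665) + 3340) + 3838) + b(h, M(-7)) = (((1805 + 3665) + 3340) + 3838) + 12 = ((5470 + 3340) + 3838) + 12 = (8810 + 3838) + 12 = 12648 + 12 = 12660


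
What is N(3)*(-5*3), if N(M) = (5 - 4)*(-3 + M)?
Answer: 0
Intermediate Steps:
N(M) = -3 + M (N(M) = 1*(-3 + M) = -3 + M)
N(3)*(-5*3) = (-3 + 3)*(-5*3) = 0*(-15) = 0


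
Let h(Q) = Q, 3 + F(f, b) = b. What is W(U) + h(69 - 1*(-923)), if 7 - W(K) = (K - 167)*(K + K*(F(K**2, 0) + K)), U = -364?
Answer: 70742943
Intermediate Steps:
F(f, b) = -3 + b
W(K) = 7 - (-167 + K)*(K + K*(-3 + K)) (W(K) = 7 - (K - 167)*(K + K*((-3 + 0) + K)) = 7 - (-167 + K)*(K + K*(-3 + K)))
W(U) + h(69 - 1*(-923)) = (7 - 1*(-364)**3 - 334*(-364) + 169*(-364)**2) + (69 - 1*(-923)) = (7 - 1*(-48228544) + 121576 + 169*132496) + (69 + 923) = (7 + 48228544 + 121576 + 22391824) + 992 = 70741951 + 992 = 70742943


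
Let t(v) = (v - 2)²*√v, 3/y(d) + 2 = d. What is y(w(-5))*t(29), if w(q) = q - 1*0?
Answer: -2187*√29/7 ≈ -1682.5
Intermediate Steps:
w(q) = q (w(q) = q + 0 = q)
y(d) = 3/(-2 + d)
t(v) = √v*(-2 + v)² (t(v) = (-2 + v)²*√v = √v*(-2 + v)²)
y(w(-5))*t(29) = (3/(-2 - 5))*(√29*(-2 + 29)²) = (3/(-7))*(√29*27²) = (3*(-⅐))*(√29*729) = -2187*√29/7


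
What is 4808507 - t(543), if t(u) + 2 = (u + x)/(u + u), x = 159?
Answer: 870340012/181 ≈ 4.8085e+6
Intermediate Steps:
t(u) = -2 + (159 + u)/(2*u) (t(u) = -2 + (u + 159)/(u + u) = -2 + (159 + u)/((2*u)) = -2 + (159 + u)*(1/(2*u)) = -2 + (159 + u)/(2*u))
4808507 - t(543) = 4808507 - 3*(53 - 1*543)/(2*543) = 4808507 - 3*(53 - 543)/(2*543) = 4808507 - 3*(-490)/(2*543) = 4808507 - 1*(-245/181) = 4808507 + 245/181 = 870340012/181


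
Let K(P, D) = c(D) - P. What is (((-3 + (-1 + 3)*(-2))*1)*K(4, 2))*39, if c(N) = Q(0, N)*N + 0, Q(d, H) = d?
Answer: 1092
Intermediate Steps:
c(N) = 0 (c(N) = 0*N + 0 = 0 + 0 = 0)
K(P, D) = -P (K(P, D) = 0 - P = -P)
(((-3 + (-1 + 3)*(-2))*1)*K(4, 2))*39 = (((-3 + (-1 + 3)*(-2))*1)*(-1*4))*39 = (((-3 + 2*(-2))*1)*(-4))*39 = (((-3 - 4)*1)*(-4))*39 = (-7*1*(-4))*39 = -7*(-4)*39 = 28*39 = 1092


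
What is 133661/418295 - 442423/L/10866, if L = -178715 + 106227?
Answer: 105463765888673/329471984253360 ≈ 0.32010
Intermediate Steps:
L = -72488
133661/418295 - 442423/L/10866 = 133661/418295 - 442423/(-72488)/10866 = 133661*(1/418295) - 442423*(-1/72488)*(1/10866) = 133661/418295 + (442423/72488)*(1/10866) = 133661/418295 + 442423/787654608 = 105463765888673/329471984253360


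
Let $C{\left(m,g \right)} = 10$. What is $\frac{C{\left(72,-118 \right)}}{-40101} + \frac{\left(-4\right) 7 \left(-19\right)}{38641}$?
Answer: $\frac{20947322}{1549542741} \approx 0.013518$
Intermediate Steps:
$\frac{C{\left(72,-118 \right)}}{-40101} + \frac{\left(-4\right) 7 \left(-19\right)}{38641} = \frac{10}{-40101} + \frac{\left(-4\right) 7 \left(-19\right)}{38641} = 10 \left(- \frac{1}{40101}\right) + \left(-28\right) \left(-19\right) \frac{1}{38641} = - \frac{10}{40101} + 532 \cdot \frac{1}{38641} = - \frac{10}{40101} + \frac{532}{38641} = \frac{20947322}{1549542741}$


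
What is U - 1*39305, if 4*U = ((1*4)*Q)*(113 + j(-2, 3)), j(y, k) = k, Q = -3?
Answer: -39653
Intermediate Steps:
U = -348 (U = (((1*4)*(-3))*(113 + 3))/4 = ((4*(-3))*116)/4 = (-12*116)/4 = (¼)*(-1392) = -348)
U - 1*39305 = -348 - 1*39305 = -348 - 39305 = -39653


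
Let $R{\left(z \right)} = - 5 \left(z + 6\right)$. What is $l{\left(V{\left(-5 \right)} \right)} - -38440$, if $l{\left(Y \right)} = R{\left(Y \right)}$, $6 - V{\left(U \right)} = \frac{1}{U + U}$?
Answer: $\frac{76759}{2} \approx 38380.0$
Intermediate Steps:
$R{\left(z \right)} = -30 - 5 z$ ($R{\left(z \right)} = - 5 \left(6 + z\right) = -30 - 5 z$)
$V{\left(U \right)} = 6 - \frac{1}{2 U}$ ($V{\left(U \right)} = 6 - \frac{1}{U + U} = 6 - \frac{1}{2 U}$)
$l{\left(Y \right)} = -30 - 5 Y$
$l{\left(V{\left(-5 \right)} \right)} - -38440 = \left(-30 - 5 \left(6 - \frac{1}{2 \left(-5\right)}\right)\right) - -38440 = \left(-30 - 5 \left(6 - - \frac{1}{10}\right)\right) + 38440 = \left(-30 - 5 \left(6 + \frac{1}{10}\right)\right) + 38440 = \left(-30 - \frac{61}{2}\right) + 38440 = - \frac{121}{2} + 38440 = \frac{76759}{2}$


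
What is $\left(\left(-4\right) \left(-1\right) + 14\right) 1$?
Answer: $18$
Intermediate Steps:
$\left(\left(-4\right) \left(-1\right) + 14\right) 1 = \left(4 + 14\right) 1 = 18 \cdot 1 = 18$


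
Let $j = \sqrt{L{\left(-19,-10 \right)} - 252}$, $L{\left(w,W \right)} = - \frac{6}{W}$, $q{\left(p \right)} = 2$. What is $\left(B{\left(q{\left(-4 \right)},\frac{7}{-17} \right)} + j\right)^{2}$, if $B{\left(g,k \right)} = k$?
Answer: $\frac{\left(35 - 17 i \sqrt{6285}\right)^{2}}{7225} \approx -251.23 - 13.058 i$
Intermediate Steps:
$j = \frac{i \sqrt{6285}}{5}$ ($j = \sqrt{- \frac{6}{-10} - 252} = \sqrt{\left(-6\right) \left(- \frac{1}{10}\right) - 252} = \sqrt{\frac{3}{5} - 252} = \sqrt{- \frac{1257}{5}} = \frac{i \sqrt{6285}}{5} \approx 15.856 i$)
$\left(B{\left(q{\left(-4 \right)},\frac{7}{-17} \right)} + j\right)^{2} = \left(\frac{7}{-17} + \frac{i \sqrt{6285}}{5}\right)^{2} = \left(7 \left(- \frac{1}{17}\right) + \frac{i \sqrt{6285}}{5}\right)^{2} = \left(- \frac{7}{17} + \frac{i \sqrt{6285}}{5}\right)^{2}$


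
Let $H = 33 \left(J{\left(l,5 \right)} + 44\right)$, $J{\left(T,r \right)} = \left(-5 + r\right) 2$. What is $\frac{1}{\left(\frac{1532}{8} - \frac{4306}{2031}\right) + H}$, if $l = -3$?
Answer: $\frac{4062}{6667285} \approx 0.00060924$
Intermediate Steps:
$J{\left(T,r \right)} = -10 + 2 r$
$H = 1452$ ($H = 33 \left(\left(-10 + 2 \cdot 5\right) + 44\right) = 33 \left(\left(-10 + 10\right) + 44\right) = 33 \left(0 + 44\right) = 33 \cdot 44 = 1452$)
$\frac{1}{\left(\frac{1532}{8} - \frac{4306}{2031}\right) + H} = \frac{1}{\left(\frac{1532}{8} - \frac{4306}{2031}\right) + 1452} = \frac{1}{\left(1532 \cdot \frac{1}{8} - \frac{4306}{2031}\right) + 1452} = \frac{1}{\left(\frac{383}{2} - \frac{4306}{2031}\right) + 1452} = \frac{1}{\frac{769261}{4062} + 1452} = \frac{1}{\frac{6667285}{4062}} = \frac{4062}{6667285}$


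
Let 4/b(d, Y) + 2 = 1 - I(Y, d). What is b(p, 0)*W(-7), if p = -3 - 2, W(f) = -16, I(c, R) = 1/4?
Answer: 256/5 ≈ 51.200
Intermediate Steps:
I(c, R) = 1/4 (I(c, R) = 1*(1/4) = 1/4)
p = -5
b(d, Y) = -16/5 (b(d, Y) = 4/(-2 + (1 - 1*1/4)) = 4/(-2 + (1 - 1/4)) = 4/(-2 + 3/4) = 4/(-5/4) = 4*(-4/5) = -16/5)
b(p, 0)*W(-7) = -16/5*(-16) = 256/5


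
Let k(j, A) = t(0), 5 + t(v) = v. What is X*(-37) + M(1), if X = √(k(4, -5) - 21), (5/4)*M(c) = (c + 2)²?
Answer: 36/5 - 37*I*√26 ≈ 7.2 - 188.66*I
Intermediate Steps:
t(v) = -5 + v
M(c) = 4*(2 + c)²/5 (M(c) = 4*(c + 2)²/5 = 4*(2 + c)²/5)
k(j, A) = -5 (k(j, A) = -5 + 0 = -5)
X = I*√26 (X = √(-5 - 21) = √(-26) = I*√26 ≈ 5.099*I)
X*(-37) + M(1) = (I*√26)*(-37) + 4*(2 + 1)²/5 = -37*I*√26 + (⅘)*3² = -37*I*√26 + (⅘)*9 = -37*I*√26 + 36/5 = 36/5 - 37*I*√26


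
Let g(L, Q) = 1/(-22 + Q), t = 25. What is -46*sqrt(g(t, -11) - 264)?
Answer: -46*I*sqrt(287529)/33 ≈ -747.45*I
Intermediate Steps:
-46*sqrt(g(t, -11) - 264) = -46*sqrt(1/(-22 - 11) - 264) = -46*sqrt(1/(-33) - 264) = -46*sqrt(-1/33 - 264) = -46*I*sqrt(287529)/33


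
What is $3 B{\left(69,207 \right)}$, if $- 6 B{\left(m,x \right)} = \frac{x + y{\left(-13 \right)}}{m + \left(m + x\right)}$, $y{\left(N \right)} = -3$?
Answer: $- \frac{34}{115} \approx -0.29565$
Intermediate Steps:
$B{\left(m,x \right)} = - \frac{-3 + x}{6 \left(x + 2 m\right)}$ ($B{\left(m,x \right)} = - \frac{\left(x - 3\right) \frac{1}{m + \left(m + x\right)}}{6} = - \frac{\left(-3 + x\right) \frac{1}{x + 2 m}}{6} = - \frac{\frac{1}{x + 2 m} \left(-3 + x\right)}{6} = - \frac{-3 + x}{6 \left(x + 2 m\right)}$)
$3 B{\left(69,207 \right)} = 3 \frac{3 - 207}{6 \left(207 + 2 \cdot 69\right)} = 3 \frac{3 - 207}{6 \left(207 + 138\right)} = 3 \cdot \frac{1}{6} \cdot \frac{1}{345} \left(-204\right) = 3 \left(- \frac{34}{345}\right) = - \frac{34}{115}$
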